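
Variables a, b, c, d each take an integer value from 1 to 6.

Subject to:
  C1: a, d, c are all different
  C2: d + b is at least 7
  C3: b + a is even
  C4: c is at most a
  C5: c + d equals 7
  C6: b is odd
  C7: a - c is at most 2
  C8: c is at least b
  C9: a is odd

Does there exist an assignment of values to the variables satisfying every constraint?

Take a = 5, b = 3, c = 3, d = 4. Then constraint 2: d + b = 7; constraint 5: c + d = 7, and every other listed constraint is also met.

Satisfiable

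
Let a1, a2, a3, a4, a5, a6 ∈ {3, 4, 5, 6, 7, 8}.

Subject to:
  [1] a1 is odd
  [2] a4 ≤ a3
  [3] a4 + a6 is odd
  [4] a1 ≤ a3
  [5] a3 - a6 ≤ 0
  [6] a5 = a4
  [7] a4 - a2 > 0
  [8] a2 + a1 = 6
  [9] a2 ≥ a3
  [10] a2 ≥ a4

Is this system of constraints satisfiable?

Unsatisfiable

Constraints 2, 7, and 9 give a4 ≤ a3, a3 ≤ a2, a2 < a4. Chaining: a4 ≤ a3 ≤ a2 < a4, which forces a4 < a4 — impossible.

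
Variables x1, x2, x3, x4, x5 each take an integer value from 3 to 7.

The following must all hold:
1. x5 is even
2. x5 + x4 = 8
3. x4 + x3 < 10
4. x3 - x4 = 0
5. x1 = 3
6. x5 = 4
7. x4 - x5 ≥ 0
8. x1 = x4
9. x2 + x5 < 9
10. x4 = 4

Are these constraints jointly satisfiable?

Unsatisfiable

Constraint 5 fixes x1 = 3 and constraint 10 fixes x4 = 4, but constraint 8 requires x1 = x4. Since 3 ≠ 4, contradiction.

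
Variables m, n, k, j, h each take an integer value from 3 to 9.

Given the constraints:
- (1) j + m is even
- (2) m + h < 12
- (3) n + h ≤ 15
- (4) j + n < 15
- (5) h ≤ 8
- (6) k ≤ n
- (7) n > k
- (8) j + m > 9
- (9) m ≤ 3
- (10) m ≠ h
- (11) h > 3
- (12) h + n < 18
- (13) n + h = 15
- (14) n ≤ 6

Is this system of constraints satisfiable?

From constraint 14: n ≤ 6. From constraint 5: h ≤ 8. Hence n + h ≤ 14. But constraint 13 requires n + h = 15, and 15 > 14. Contradiction.

Unsatisfiable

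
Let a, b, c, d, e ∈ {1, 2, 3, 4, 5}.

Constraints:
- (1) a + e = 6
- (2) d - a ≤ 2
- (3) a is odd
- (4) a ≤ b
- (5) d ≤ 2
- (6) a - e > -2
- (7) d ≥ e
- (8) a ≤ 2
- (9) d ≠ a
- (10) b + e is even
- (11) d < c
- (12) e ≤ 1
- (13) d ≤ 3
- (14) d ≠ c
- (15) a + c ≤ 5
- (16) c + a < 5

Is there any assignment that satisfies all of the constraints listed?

Unsatisfiable

From constraint 8: a ≤ 2. From constraints 5 and 7: e ≤ d ≤ 2. Hence a + e ≤ 4. But constraint 1 requires a + e = 6, and 6 > 4. Contradiction.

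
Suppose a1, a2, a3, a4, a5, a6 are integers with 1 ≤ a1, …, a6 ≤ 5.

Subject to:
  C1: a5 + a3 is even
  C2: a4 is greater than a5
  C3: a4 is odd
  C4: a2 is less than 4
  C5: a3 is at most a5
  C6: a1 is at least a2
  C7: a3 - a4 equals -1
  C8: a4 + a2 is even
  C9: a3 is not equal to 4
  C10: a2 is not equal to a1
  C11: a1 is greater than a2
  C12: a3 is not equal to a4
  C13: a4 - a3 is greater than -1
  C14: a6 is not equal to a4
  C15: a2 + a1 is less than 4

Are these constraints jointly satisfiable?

Setting (a1, a2, a3, a4, a5, a6) = (2, 1, 2, 3, 2, 4) satisfies everything: constraint 7: a3 - a4 = -1; constraint 13: a4 - a3 = 1; constraint 15: a2 + a1 = 3, and the others follow.

Satisfiable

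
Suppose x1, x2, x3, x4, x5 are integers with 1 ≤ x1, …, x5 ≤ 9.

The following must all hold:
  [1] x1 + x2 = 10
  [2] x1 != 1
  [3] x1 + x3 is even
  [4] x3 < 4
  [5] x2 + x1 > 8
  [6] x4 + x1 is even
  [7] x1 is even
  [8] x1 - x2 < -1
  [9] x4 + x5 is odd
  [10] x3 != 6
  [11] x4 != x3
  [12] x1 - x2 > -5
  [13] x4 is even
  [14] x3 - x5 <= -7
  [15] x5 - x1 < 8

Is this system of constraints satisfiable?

Satisfiable

Try x1 = 4, x2 = 6, x3 = 2, x4 = 8, x5 = 9.
Check constraint 1: x1 + x2 = 10; constraint 5: x2 + x1 = 10; constraint 8: x1 - x2 = -2. The remaining constraints are straightforward to verify.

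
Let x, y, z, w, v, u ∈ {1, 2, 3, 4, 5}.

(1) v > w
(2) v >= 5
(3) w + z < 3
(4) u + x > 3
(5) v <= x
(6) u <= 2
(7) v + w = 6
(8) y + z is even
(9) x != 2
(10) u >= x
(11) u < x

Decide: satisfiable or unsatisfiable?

From constraints 2 and 5: x ≥ v and v ≥ 5, so x ≥ 5. From constraints 6 and 10: x ≤ u and u ≤ 2, so x ≤ 2. But 2 < 5, so no value of x works.

Unsatisfiable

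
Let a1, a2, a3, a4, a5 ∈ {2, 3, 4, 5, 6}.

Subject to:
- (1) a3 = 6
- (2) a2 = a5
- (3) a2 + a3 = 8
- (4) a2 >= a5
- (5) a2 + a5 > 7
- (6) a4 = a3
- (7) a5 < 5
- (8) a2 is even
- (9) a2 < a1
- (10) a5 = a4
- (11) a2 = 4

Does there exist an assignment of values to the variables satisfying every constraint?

Constraint 11 fixes a2 = 4 and constraint 1 fixes a3 = 6. Constraints 2, 6, and 10 give a2 = a5 = a4 = a3, so a2 = a3. But 4 ≠ 6 — contradiction.

Unsatisfiable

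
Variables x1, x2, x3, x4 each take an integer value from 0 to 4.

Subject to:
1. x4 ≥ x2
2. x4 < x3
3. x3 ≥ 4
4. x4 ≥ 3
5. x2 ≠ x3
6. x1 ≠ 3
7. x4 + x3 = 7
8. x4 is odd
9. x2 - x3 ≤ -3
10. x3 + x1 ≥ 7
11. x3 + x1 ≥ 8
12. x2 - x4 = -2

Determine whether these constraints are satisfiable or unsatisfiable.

Satisfiable

The assignment x1 = 4, x2 = 1, x3 = 4, x4 = 3 works:
  constraint 7 holds since x4 + x3 = 7.
  constraint 9 holds since x2 - x3 = -3.
The rest check out directly.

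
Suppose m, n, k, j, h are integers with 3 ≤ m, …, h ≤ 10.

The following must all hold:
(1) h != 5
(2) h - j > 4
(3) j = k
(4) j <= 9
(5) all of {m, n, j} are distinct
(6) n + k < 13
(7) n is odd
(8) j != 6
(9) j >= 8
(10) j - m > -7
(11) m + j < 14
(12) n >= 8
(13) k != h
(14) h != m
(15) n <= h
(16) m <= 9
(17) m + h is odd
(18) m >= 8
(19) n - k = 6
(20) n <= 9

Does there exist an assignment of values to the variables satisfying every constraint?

Unsatisfiable

Constraints 4, 9, 12, 16, 18, and 20 confine each of m, n, j to the 2 values {8, 9}.
Constraint 5 requires all 3 of them to be distinct, but only 2 values are available — impossible by the pigeonhole principle.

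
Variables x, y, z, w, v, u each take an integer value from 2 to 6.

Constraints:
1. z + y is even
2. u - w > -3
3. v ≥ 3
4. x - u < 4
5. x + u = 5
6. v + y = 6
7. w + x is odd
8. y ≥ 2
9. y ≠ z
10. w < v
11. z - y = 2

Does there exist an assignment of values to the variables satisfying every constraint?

The assignment x = 3, y = 2, z = 4, w = 2, v = 4, u = 2 works:
  constraint 2 holds since u - w = 0.
  constraint 4 holds since x - u = 1.
The rest check out directly.

Satisfiable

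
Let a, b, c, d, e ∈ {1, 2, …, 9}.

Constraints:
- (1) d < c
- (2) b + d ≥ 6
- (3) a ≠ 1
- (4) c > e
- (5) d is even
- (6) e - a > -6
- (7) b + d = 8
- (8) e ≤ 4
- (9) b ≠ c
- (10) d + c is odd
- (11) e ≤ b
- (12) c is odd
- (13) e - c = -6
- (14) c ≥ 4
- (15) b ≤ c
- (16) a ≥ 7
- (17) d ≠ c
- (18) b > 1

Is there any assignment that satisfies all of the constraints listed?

Try a = 7, b = 4, c = 9, d = 4, e = 3.
Check constraint 2: b + d = 8; constraint 6: e - a = -4; constraint 7: b + d = 8. The remaining constraints are straightforward to verify.

Satisfiable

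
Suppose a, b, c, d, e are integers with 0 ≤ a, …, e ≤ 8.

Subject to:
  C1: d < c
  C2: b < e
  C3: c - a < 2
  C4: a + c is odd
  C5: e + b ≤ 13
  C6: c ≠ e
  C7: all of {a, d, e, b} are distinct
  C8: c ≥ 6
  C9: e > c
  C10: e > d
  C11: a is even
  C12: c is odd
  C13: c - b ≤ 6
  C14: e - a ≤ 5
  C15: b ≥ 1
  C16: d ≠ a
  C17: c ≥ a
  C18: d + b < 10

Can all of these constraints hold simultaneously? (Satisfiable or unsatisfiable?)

Satisfiable

One satisfying assignment is a = 6, b = 3, c = 7, d = 4, e = 8.
For the less obvious constraints — constraint 3: c - a = 1; constraint 5: e + b = 11; constraint 13: c - b = 4 — and the others hold by inspection.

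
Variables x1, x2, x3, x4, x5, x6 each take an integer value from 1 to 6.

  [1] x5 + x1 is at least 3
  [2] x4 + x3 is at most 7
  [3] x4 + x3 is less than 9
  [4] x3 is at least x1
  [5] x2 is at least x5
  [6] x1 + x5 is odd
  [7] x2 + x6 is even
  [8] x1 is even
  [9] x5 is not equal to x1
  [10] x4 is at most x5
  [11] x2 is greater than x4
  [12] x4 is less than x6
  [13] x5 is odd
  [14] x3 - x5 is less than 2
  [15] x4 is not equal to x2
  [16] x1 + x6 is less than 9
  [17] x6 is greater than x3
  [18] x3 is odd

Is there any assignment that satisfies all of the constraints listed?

Setting (x1, x2, x3, x4, x5, x6) = (2, 5, 3, 3, 3, 5) satisfies everything: constraint 1: x5 + x1 = 5; constraint 2: x4 + x3 = 6; constraint 3: x4 + x3 = 6, and the others follow.

Satisfiable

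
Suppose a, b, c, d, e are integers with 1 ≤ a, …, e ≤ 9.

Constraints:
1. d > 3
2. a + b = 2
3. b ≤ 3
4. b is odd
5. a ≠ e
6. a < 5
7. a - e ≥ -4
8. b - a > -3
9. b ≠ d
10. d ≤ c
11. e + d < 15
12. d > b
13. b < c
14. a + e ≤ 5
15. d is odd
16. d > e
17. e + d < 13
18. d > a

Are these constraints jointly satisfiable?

Setting (a, b, c, d, e) = (1, 1, 9, 9, 3) satisfies everything: constraint 2: a + b = 2; constraint 7: a - e = -2; constraint 8: b - a = 0, and the others follow.

Satisfiable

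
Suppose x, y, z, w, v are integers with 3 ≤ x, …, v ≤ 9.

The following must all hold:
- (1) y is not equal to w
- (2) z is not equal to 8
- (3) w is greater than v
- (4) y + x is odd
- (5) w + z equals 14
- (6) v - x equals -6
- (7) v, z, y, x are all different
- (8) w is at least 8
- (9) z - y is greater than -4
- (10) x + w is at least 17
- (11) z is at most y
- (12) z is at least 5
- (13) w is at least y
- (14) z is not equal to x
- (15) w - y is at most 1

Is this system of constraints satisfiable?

Setting (x, y, z, w, v) = (9, 8, 5, 9, 3) satisfies everything: constraint 5: w + z = 14; constraint 6: v - x = -6; constraint 9: z - y = -3, and the others follow.

Satisfiable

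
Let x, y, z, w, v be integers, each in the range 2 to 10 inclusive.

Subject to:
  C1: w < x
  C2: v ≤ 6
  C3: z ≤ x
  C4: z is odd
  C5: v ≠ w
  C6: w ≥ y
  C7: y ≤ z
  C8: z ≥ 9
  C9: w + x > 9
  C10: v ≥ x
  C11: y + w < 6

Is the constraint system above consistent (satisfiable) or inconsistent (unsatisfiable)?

Unsatisfiable

From constraints 3 and 8: x ≥ z and z ≥ 9, so x ≥ 9. From constraints 2 and 10: x ≤ v and v ≤ 6, so x ≤ 6. But 6 < 9, so no value of x works.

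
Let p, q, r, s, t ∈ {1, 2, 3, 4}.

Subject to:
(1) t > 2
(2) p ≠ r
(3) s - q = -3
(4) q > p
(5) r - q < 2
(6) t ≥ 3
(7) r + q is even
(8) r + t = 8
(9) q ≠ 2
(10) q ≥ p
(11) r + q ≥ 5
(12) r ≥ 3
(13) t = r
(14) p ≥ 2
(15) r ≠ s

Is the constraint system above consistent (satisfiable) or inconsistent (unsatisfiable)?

Setting (p, q, r, s, t) = (2, 4, 4, 1, 4) satisfies everything: constraint 3: s - q = -3; constraint 5: r - q = 0; constraint 8: r + t = 8, and the others follow.

Satisfiable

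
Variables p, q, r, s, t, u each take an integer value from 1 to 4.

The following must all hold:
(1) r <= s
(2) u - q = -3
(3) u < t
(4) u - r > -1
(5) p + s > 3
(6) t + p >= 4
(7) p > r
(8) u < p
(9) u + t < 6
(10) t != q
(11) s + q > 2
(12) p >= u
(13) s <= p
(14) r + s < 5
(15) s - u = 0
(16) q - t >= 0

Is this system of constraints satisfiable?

Satisfiable

One satisfying assignment is p = 3, q = 4, r = 1, s = 1, t = 2, u = 1.
For the less obvious constraints — constraint 2: u - q = -3; constraint 4: u - r = 0; constraint 5: p + s = 4 — and the others hold by inspection.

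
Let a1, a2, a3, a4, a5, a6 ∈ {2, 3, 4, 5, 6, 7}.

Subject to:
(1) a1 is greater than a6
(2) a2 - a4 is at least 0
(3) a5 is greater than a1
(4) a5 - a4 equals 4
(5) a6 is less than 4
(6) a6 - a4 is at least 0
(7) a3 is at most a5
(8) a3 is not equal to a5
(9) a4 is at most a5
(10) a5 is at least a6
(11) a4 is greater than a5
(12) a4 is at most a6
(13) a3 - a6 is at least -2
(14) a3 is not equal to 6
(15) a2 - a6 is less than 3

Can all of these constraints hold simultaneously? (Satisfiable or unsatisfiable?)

Constraints 1, 3, 11, and 12 give a4 ≤ a6, a6 < a1, a1 < a5, a5 < a4. Chaining: a4 ≤ a6 < a1 < a5 < a4, which forces a4 < a4 — impossible.

Unsatisfiable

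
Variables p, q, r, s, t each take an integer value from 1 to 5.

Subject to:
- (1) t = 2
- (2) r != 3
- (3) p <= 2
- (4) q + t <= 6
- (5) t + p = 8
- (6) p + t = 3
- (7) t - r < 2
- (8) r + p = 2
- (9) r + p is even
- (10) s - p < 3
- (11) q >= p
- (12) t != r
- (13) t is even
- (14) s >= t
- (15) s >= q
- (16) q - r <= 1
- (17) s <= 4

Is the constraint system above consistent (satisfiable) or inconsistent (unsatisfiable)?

From constraints 14 and 17: t ≤ s ≤ 4. From constraint 3: p ≤ 2. Hence t + p ≤ 6. But constraint 5 requires t + p = 8, and 8 > 6. Contradiction.

Unsatisfiable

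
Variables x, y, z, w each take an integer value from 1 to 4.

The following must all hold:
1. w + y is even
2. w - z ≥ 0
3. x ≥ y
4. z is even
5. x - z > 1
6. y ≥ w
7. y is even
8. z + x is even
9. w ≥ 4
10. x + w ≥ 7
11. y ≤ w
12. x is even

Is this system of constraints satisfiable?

Satisfiable

Take x = 4, y = 4, z = 2, w = 4. Then constraint 2: w - z = 2; constraint 5: x - z = 2; constraint 10: x + w = 8, and every other listed constraint is also met.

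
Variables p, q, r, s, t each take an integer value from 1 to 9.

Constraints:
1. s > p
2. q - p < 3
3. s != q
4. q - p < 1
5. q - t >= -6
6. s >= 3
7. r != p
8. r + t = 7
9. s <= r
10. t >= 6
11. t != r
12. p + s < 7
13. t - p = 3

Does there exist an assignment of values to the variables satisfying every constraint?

From constraints 6 and 9: r ≥ s ≥ 3. From constraint 10: t ≥ 6. Hence r + t ≥ 9. But constraint 8 requires r + t = 7, and 7 < 9. Contradiction.

Unsatisfiable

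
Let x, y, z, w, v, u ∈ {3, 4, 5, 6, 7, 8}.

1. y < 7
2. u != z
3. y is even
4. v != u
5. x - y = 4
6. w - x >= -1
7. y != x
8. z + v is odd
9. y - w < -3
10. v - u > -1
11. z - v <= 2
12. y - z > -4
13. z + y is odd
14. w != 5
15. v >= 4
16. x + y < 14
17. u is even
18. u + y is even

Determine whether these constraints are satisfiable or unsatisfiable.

Satisfiable

Setting (x, y, z, w, v, u) = (8, 4, 5, 8, 6, 4) satisfies everything: constraint 5: x - y = 4; constraint 6: w - x = 0, and the others follow.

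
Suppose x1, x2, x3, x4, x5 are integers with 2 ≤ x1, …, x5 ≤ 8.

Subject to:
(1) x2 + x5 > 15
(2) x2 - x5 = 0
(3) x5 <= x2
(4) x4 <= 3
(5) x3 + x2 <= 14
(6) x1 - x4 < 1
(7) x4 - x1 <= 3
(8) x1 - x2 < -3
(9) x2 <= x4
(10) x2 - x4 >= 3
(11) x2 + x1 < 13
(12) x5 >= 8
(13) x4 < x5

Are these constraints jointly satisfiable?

From constraints 3 and 12: x2 ≥ x5 and x5 ≥ 8, so x2 ≥ 8. From constraints 4 and 9: x2 ≤ x4 and x4 ≤ 3, so x2 ≤ 3. But 3 < 8, so no value of x2 works.

Unsatisfiable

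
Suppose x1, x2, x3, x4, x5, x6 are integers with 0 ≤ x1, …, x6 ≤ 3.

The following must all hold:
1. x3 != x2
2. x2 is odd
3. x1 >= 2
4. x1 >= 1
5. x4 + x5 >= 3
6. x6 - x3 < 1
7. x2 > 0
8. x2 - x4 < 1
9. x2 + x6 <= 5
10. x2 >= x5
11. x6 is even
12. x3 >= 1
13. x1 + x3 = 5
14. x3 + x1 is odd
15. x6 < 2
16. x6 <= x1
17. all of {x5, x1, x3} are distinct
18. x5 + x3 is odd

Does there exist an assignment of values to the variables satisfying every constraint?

Try x1 = 3, x2 = 3, x3 = 2, x4 = 3, x5 = 1, x6 = 0.
Check constraint 5: x4 + x5 = 4; constraint 6: x6 - x3 = -2; constraint 8: x2 - x4 = 0. The remaining constraints are straightforward to verify.

Satisfiable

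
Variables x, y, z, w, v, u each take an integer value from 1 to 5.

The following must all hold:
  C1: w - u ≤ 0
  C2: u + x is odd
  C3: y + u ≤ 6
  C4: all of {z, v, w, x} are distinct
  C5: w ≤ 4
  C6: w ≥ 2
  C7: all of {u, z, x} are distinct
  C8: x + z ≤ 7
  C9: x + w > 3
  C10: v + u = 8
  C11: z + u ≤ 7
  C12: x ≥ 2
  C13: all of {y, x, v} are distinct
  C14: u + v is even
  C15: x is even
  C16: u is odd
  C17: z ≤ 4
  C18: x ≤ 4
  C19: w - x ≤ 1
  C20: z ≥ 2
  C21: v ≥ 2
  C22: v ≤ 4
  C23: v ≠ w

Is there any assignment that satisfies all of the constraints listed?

Unsatisfiable

Constraints 5, 6, 12, 17, 18, 20, 21, and 22 confine each of z, v, w, x to the 3 values {2, …, 4}.
Constraint 4 requires all 4 of them to be distinct, but only 3 values are available — impossible by the pigeonhole principle.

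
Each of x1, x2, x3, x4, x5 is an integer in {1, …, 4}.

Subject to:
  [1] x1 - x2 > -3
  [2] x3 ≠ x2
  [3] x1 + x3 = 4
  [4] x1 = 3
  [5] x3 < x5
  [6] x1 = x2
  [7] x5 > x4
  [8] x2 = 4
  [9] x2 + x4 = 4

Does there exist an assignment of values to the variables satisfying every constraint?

Unsatisfiable

Constraint 4 fixes x1 = 3 and constraint 8 fixes x2 = 4, but constraint 6 requires x1 = x2. Since 3 ≠ 4, contradiction.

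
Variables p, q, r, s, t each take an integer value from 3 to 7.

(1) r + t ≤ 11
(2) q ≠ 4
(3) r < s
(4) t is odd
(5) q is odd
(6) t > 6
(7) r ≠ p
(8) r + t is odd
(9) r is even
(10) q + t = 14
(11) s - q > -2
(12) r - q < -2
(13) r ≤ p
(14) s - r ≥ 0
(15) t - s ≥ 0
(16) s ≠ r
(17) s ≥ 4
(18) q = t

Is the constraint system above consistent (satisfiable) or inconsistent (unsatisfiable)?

Satisfiable

Take p = 7, q = 7, r = 4, s = 6, t = 7. Then constraint 1: r + t = 11; constraint 10: q + t = 14; constraint 11: s - q = -1, and every other listed constraint is also met.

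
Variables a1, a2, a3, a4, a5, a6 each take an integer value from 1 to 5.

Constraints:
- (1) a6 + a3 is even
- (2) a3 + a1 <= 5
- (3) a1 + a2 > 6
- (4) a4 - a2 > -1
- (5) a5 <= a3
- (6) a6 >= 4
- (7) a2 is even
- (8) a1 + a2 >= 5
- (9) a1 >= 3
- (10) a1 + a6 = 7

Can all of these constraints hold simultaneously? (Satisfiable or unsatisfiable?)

The assignment a1 = 3, a2 = 4, a3 = 2, a4 = 5, a5 = 1, a6 = 4 works:
  constraint 2 holds since a3 + a1 = 5.
  constraint 3 holds since a1 + a2 = 7.
  constraint 4 holds since a4 - a2 = 1.
The rest check out directly.

Satisfiable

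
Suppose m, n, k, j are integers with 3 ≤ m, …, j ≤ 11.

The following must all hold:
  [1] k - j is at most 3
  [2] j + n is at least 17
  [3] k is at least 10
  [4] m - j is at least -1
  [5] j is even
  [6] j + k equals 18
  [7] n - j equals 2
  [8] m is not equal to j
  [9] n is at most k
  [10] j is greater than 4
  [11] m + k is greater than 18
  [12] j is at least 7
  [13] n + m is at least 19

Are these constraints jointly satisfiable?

Satisfiable

Take m = 10, n = 10, k = 10, j = 8. Then constraint 1: k - j = 2; constraint 2: j + n = 18, and every other listed constraint is also met.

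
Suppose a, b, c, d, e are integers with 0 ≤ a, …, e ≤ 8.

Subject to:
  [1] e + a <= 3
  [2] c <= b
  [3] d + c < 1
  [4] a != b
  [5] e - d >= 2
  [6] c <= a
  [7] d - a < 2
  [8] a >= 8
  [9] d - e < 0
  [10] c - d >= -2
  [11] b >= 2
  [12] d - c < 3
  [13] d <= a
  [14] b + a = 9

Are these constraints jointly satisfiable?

Unsatisfiable

From constraint 11: b ≥ 2. From constraint 8: a ≥ 8. Hence b + a ≥ 10. But constraint 14 requires b + a = 9, and 9 < 10. Contradiction.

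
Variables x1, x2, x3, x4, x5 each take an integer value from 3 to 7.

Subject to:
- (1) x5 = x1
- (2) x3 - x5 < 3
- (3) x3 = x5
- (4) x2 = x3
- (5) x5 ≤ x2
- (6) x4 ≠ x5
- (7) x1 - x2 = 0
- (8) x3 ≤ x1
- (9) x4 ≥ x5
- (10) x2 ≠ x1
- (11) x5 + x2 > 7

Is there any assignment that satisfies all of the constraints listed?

Unsatisfiable

From constraints 1, 3, and 4, x2 = x3 = x5 = x1, so x2 = x1. But constraint 10 says x2 ≠ x1. Contradiction.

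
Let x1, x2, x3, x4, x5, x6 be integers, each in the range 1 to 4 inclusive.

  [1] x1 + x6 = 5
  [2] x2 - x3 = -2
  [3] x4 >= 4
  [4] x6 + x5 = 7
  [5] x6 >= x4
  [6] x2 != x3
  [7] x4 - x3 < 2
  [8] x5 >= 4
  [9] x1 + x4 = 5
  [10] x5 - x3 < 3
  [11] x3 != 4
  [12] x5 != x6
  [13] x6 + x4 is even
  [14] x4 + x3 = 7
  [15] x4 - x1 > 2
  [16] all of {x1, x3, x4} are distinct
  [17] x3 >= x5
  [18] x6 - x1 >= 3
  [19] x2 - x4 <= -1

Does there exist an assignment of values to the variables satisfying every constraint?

Unsatisfiable

From constraints 3 and 5: x6 ≥ x4 ≥ 4. From constraint 8: x5 ≥ 4. Hence x6 + x5 ≥ 8. But constraint 4 requires x6 + x5 = 7, and 7 < 8. Contradiction.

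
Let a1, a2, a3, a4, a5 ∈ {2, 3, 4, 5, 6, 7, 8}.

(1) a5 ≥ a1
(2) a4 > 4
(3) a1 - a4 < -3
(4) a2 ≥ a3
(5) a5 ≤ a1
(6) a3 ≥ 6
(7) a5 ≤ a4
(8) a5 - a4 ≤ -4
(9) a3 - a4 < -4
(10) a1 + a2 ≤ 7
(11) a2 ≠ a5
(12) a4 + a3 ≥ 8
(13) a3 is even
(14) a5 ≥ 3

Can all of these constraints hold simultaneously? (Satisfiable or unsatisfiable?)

Unsatisfiable

From constraints 5 and 14: a1 ≥ a5 ≥ 3. From constraints 4 and 6: a2 ≥ a3 ≥ 6. Hence a1 + a2 ≥ 9. But constraint 10 requires a1 + a2 ≤ 7, and 7 < 9. Contradiction.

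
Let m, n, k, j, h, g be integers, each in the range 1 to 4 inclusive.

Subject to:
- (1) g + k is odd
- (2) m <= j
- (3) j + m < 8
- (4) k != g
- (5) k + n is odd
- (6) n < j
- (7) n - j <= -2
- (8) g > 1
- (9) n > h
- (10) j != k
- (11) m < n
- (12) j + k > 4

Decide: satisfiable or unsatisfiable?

The assignment m = 1, n = 2, k = 1, j = 4, h = 1, g = 4 works:
  constraint 3 holds since j + m = 5.
  constraint 7 holds since n - j = -2.
  constraint 12 holds since j + k = 5.
The rest check out directly.

Satisfiable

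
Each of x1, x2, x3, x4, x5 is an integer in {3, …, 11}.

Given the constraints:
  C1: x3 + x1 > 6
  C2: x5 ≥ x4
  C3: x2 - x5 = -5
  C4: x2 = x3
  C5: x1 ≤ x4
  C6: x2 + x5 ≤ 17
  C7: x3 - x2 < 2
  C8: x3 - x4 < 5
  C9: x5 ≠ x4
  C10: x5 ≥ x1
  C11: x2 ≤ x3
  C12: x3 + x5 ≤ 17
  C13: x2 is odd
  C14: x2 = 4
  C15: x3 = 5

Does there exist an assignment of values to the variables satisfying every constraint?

Unsatisfiable

Constraint 14 fixes x2 = 4 and constraint 15 fixes x3 = 5, but constraint 4 requires x2 = x3. Since 4 ≠ 5, contradiction.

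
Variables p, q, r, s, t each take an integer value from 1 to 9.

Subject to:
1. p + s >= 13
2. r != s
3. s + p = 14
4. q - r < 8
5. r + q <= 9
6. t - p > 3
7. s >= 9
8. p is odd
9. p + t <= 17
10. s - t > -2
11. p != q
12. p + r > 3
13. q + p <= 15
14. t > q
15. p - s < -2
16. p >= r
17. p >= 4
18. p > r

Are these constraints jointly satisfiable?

Satisfiable

One satisfying assignment is p = 5, q = 8, r = 1, s = 9, t = 9.
For the less obvious constraints — constraint 1: p + s = 14; constraint 3: s + p = 14; constraint 4: q - r = 7 — and the others hold by inspection.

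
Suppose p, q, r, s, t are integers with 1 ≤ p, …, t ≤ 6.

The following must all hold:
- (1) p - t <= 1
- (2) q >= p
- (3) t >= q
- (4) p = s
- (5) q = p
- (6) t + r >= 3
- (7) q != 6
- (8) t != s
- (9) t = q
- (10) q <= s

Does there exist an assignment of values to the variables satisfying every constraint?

Unsatisfiable

From constraints 4, 5, and 9, t = q = p = s, so t = s. But constraint 8 says t ≠ s. Contradiction.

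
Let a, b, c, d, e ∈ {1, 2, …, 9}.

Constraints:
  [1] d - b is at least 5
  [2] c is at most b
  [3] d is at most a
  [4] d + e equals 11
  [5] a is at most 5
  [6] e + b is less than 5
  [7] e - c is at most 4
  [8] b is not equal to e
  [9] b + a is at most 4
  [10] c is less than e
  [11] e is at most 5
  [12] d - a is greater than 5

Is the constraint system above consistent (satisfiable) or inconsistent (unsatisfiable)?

Unsatisfiable

From constraints 3 and 5: d ≤ a ≤ 5. From constraint 11: e ≤ 5. Hence d + e ≤ 10. But constraint 4 requires d + e = 11, and 11 > 10. Contradiction.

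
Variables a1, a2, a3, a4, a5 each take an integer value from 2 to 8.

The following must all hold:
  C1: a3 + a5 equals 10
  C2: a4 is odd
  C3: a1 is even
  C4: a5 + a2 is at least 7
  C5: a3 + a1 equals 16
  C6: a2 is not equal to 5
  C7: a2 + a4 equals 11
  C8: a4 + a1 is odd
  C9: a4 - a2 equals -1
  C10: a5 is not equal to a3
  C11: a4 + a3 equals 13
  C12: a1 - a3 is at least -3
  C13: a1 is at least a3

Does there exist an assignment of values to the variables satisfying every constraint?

Satisfiable

Setting (a1, a2, a3, a4, a5) = (8, 6, 8, 5, 2) satisfies everything: constraint 1: a3 + a5 = 10; constraint 4: a5 + a2 = 8, and the others follow.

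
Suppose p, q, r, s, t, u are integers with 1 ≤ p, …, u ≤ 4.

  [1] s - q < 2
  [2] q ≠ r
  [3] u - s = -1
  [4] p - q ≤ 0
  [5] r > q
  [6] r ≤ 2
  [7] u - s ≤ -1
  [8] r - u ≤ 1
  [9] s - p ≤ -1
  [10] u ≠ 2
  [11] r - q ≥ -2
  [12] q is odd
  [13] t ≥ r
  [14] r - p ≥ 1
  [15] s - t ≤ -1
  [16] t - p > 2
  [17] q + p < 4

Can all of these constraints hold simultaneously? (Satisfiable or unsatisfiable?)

Constraints 7, 8, 9, and 14 give r − p ≥ 1, p − s ≥ 1, s − u ≥ 1, u − r ≥ -1.
Adding all 4 inequalities: the left sides telescope to 0, and the right sides sum to 1 + 1 + 1 + (-1) = 2. So 0 ≥ 2, which is false.

Unsatisfiable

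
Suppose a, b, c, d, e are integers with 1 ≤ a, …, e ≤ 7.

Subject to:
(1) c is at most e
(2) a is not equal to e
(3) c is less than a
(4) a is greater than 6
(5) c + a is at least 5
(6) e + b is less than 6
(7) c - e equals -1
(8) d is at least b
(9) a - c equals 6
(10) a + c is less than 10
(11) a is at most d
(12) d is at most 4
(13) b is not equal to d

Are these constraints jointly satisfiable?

From constraint 4: a ≥ 7. From constraints 11 and 12: a ≤ d and d ≤ 4, so a ≤ 4. But 4 < 7, so no value of a works.

Unsatisfiable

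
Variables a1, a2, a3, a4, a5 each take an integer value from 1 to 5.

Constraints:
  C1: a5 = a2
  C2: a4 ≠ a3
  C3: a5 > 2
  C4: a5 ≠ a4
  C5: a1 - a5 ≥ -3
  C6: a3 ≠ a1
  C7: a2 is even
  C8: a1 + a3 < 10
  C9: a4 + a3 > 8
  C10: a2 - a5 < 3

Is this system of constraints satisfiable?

Satisfiable

Setting (a1, a2, a3, a4, a5) = (3, 4, 4, 5, 4) satisfies everything: constraint 5: a1 - a5 = -1; constraint 8: a1 + a3 = 7; constraint 9: a4 + a3 = 9, and the others follow.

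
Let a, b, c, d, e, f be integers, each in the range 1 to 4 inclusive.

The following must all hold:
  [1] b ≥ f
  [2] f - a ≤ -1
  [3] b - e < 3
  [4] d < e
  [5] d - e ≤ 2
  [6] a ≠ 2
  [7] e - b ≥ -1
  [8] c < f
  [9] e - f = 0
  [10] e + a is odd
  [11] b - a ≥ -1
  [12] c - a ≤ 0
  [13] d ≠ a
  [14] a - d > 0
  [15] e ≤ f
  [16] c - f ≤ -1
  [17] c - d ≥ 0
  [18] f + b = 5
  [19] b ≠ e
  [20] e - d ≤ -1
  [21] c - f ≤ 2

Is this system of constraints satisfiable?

Constraints 2, 7, 11, 16, 17, and 20 give b − a ≥ -1, a − f ≥ 1, f − c ≥ 1, c − d ≥ 0, d − e ≥ 1, e − b ≥ -1.
Adding all 6 inequalities: the left sides telescope to 0, and the right sides sum to (-1) + 1 + 1 + 0 + 1 + (-1) = 1. So 0 ≥ 1, which is false.

Unsatisfiable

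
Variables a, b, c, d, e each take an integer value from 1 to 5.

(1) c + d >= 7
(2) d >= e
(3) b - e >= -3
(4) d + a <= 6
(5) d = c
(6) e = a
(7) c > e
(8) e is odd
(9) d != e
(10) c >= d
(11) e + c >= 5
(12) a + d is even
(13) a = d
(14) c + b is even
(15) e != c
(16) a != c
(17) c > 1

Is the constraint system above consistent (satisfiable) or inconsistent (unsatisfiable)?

From constraints 5, 6, and 13, e = a = d = c, so e = c. But constraint 15 says e ≠ c. Contradiction.

Unsatisfiable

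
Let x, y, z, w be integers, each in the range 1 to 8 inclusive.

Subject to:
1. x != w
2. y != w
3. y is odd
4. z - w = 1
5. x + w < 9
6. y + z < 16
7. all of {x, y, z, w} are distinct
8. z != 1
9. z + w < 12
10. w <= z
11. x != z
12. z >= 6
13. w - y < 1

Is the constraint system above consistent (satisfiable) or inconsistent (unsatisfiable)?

One satisfying assignment is x = 2, y = 7, z = 6, w = 5.
For the less obvious constraints — constraint 4: z - w = 1; constraint 5: x + w = 7 — and the others hold by inspection.

Satisfiable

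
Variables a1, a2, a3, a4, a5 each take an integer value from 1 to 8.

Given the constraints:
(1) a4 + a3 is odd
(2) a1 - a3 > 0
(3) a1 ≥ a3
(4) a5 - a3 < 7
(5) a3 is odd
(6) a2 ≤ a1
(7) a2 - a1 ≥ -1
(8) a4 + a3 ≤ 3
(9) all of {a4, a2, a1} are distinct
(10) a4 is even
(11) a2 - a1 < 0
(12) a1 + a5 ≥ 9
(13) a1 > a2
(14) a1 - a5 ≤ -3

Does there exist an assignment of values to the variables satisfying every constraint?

Satisfiable

One satisfying assignment is a1 = 4, a2 = 3, a3 = 1, a4 = 2, a5 = 7.
For the less obvious constraints — constraint 2: a1 - a3 = 3; constraint 4: a5 - a3 = 6; constraint 7: a2 - a1 = -1 — and the others hold by inspection.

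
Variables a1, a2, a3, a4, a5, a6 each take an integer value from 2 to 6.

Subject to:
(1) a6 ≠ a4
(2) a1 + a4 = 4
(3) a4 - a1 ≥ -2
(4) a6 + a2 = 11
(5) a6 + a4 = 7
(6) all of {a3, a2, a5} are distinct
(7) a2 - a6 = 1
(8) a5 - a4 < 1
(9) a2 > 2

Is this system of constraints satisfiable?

One satisfying assignment is a1 = 2, a2 = 6, a3 = 5, a4 = 2, a5 = 2, a6 = 5.
For the less obvious constraints — constraint 2: a1 + a4 = 4; constraint 3: a4 - a1 = 0; constraint 4: a6 + a2 = 11 — and the others hold by inspection.

Satisfiable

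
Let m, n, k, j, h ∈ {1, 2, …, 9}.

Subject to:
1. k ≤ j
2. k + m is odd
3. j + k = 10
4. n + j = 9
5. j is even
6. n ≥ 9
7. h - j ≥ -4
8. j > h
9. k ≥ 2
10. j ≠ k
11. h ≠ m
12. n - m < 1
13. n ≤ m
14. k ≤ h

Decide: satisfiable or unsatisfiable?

From constraint 6: n ≥ 9. From constraints 1 and 9: j ≥ k ≥ 2. Hence n + j ≥ 11. But constraint 4 requires n + j = 9, and 9 < 11. Contradiction.

Unsatisfiable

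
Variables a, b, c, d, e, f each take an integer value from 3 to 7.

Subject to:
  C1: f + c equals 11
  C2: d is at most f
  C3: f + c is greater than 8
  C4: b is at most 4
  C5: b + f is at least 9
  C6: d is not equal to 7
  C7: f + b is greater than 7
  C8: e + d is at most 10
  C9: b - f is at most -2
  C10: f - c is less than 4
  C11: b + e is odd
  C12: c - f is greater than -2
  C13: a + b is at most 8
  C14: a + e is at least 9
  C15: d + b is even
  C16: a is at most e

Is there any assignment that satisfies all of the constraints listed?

The assignment a = 4, b = 3, c = 5, d = 3, e = 6, f = 6 works:
  constraint 1 holds since f + c = 11.
  constraint 3 holds since f + c = 11.
  constraint 5 holds since b + f = 9.
The rest check out directly.

Satisfiable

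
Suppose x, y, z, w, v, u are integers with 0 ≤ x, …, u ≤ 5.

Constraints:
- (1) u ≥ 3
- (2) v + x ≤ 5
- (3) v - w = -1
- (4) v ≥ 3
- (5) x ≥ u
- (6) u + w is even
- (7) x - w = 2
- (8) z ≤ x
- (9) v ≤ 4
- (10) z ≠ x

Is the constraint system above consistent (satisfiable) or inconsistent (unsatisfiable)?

Unsatisfiable

From constraint 4: v ≥ 3. From constraints 1 and 5: x ≥ u ≥ 3. Hence v + x ≥ 6. But constraint 2 requires v + x ≤ 5, and 5 < 6. Contradiction.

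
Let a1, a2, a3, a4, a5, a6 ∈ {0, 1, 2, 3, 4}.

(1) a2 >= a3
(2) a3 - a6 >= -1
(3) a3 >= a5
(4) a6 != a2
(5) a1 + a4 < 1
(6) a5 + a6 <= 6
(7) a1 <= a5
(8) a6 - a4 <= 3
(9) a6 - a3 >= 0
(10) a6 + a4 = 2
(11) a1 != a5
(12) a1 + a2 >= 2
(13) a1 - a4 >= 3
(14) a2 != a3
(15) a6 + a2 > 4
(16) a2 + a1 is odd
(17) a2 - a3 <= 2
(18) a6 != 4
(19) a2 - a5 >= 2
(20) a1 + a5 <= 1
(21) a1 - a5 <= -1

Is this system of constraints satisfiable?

Unsatisfiable

Constraints 8, 9, 13, 17, 19, and 21 give a6 − a3 ≥ 0, a3 − a2 ≥ -2, a2 − a5 ≥ 2, a5 − a1 ≥ 1, a1 − a4 ≥ 3, a4 − a6 ≥ -3.
Adding all 6 inequalities: the left sides telescope to 0, and the right sides sum to 0 + (-2) + 2 + 1 + 3 + (-3) = 1. So 0 ≥ 1, which is false.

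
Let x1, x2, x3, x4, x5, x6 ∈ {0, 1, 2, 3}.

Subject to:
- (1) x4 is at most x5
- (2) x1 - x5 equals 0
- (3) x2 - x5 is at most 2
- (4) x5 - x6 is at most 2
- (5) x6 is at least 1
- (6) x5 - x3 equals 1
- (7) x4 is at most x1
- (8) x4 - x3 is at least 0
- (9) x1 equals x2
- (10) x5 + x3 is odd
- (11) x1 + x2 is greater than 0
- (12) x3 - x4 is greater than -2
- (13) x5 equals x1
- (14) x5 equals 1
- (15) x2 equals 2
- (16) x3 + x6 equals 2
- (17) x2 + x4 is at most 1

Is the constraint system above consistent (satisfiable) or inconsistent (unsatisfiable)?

Unsatisfiable

Constraint 14 fixes x5 = 1 and constraint 15 fixes x2 = 2. Constraints 9 and 13 give x5 = x1 = x2, so x5 = x2. But 1 ≠ 2 — contradiction.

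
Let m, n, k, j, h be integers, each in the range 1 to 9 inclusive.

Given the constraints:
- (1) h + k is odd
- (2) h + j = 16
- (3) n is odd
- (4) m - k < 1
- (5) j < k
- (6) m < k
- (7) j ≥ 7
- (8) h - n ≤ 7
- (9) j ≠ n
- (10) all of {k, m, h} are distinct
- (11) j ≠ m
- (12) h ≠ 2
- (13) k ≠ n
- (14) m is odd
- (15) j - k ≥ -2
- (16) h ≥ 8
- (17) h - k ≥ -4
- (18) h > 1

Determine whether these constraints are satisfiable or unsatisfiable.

Take m = 7, n = 3, k = 9, j = 8, h = 8. Then constraint 2: h + j = 16; constraint 4: m - k = -2, and every other listed constraint is also met.

Satisfiable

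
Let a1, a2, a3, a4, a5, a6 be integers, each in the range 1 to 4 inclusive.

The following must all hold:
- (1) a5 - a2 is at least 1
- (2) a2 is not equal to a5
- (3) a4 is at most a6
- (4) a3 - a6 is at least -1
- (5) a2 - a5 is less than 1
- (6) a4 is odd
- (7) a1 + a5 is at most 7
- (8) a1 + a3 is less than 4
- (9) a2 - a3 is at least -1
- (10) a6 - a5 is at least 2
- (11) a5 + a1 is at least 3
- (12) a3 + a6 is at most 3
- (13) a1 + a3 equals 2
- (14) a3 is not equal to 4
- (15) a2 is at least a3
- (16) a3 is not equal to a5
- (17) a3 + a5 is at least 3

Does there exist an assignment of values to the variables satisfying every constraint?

Constraints 1, 4, 9, and 10 give a3 − a6 ≥ -1, a6 − a5 ≥ 2, a5 − a2 ≥ 1, a2 − a3 ≥ -1.
Adding all 4 inequalities: the left sides telescope to 0, and the right sides sum to (-1) + 2 + 1 + (-1) = 1. So 0 ≥ 1, which is false.

Unsatisfiable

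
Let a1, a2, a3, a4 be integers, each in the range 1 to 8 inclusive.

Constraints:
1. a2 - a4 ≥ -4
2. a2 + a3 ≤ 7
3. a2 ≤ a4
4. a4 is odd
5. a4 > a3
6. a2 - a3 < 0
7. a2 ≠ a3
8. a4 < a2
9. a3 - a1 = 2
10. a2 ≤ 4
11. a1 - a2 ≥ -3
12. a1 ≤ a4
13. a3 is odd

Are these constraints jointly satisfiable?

Unsatisfiable

Constraints 5, 6, and 8 give a3 < a4, a4 < a2, a2 < a3. Chaining: a3 < a4 < a2 < a3, which forces a3 < a3 — impossible.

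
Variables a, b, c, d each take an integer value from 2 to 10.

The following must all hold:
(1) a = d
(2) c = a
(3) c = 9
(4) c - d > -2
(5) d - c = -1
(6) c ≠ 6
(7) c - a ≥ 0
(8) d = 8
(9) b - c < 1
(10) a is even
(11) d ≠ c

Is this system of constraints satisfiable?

Constraint 3 fixes c = 9 and constraint 8 fixes d = 8. Constraints 1 and 2 give c = a = d, so c = d. But 9 ≠ 8 — contradiction.

Unsatisfiable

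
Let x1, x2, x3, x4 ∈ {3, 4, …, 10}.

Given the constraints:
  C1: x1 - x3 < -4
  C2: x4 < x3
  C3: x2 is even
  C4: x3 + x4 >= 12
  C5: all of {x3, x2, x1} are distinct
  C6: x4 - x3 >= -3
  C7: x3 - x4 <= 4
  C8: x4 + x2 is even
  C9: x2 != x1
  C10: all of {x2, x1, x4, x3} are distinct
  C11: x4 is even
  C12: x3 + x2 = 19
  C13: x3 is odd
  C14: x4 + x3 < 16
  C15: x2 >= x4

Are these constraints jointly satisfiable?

Satisfiable

Take x1 = 3, x2 = 10, x3 = 9, x4 = 6. Then constraint 1: x1 - x3 = -6; constraint 4: x3 + x4 = 15; constraint 6: x4 - x3 = -3, and every other listed constraint is also met.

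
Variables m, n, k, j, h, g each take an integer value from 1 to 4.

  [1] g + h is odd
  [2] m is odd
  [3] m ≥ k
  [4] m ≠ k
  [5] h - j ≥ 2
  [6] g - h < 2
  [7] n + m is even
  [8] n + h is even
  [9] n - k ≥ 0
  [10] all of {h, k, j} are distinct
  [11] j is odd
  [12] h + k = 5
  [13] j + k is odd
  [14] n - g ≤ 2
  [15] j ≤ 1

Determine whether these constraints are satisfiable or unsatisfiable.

Take m = 3, n = 3, k = 2, j = 1, h = 3, g = 2. Then constraint 5: h - j = 2; constraint 6: g - h = -1, and every other listed constraint is also met.

Satisfiable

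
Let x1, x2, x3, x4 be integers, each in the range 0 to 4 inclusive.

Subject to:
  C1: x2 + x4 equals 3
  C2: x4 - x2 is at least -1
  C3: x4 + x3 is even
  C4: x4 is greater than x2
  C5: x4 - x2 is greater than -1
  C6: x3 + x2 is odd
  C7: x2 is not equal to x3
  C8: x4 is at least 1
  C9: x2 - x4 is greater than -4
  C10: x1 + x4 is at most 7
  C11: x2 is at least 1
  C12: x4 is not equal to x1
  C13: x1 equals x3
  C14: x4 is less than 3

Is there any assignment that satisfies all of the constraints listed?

One satisfying assignment is x1 = 4, x2 = 1, x3 = 4, x4 = 2.
For the less obvious constraints — constraint 1: x2 + x4 = 3; constraint 2: x4 - x2 = 1; constraint 5: x4 - x2 = 1 — and the others hold by inspection.

Satisfiable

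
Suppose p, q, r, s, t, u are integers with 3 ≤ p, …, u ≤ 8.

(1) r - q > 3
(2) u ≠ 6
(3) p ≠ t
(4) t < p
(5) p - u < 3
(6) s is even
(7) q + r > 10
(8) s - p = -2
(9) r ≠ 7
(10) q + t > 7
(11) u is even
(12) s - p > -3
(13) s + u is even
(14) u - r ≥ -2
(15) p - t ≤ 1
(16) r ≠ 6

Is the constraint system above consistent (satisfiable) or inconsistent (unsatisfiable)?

Try p = 8, q = 3, r = 8, s = 6, t = 7, u = 8.
Check constraint 1: r - q = 5; constraint 5: p - u = 0. The remaining constraints are straightforward to verify.

Satisfiable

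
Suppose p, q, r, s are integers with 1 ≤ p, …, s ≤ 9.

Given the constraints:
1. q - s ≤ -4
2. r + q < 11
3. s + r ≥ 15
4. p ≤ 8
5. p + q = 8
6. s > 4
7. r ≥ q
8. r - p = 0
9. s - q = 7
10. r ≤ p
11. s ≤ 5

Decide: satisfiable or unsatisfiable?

Unsatisfiable

From constraint 11: s ≤ 5. From constraints 4 and 10: r ≤ p ≤ 8. Hence s + r ≤ 13. But constraint 3 requires s + r ≥ 15, and 15 > 13. Contradiction.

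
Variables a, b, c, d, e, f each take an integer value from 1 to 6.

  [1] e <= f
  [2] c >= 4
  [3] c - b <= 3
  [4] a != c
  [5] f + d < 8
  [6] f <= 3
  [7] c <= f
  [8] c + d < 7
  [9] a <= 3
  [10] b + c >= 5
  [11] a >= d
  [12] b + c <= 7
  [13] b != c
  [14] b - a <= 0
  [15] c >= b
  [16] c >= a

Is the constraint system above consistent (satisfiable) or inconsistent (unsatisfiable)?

From constraint 2: c ≥ 4. From constraints 6 and 7: c ≤ f and f ≤ 3, so c ≤ 3. But 3 < 4, so no value of c works.

Unsatisfiable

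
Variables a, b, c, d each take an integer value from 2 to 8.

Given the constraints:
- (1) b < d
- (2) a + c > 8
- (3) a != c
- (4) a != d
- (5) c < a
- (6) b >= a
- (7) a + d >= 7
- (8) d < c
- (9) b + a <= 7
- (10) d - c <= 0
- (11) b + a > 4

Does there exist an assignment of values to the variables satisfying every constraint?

Unsatisfiable

Constraints 1, 5, 6, and 8 give c < a, a ≤ b, b < d, d < c. Chaining: c < a ≤ b < d < c, which forces c < c — impossible.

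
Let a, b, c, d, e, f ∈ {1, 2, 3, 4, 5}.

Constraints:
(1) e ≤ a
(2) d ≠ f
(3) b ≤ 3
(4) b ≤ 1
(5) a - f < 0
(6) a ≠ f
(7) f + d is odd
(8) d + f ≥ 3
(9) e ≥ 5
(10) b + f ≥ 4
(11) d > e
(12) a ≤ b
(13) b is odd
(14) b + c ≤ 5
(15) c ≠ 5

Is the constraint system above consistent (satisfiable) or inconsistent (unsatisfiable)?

From constraints 1 and 9: a ≥ e and e ≥ 5, so a ≥ 5. From constraints 3 and 12: a ≤ b and b ≤ 3, so a ≤ 3. But 3 < 5, so no value of a works.

Unsatisfiable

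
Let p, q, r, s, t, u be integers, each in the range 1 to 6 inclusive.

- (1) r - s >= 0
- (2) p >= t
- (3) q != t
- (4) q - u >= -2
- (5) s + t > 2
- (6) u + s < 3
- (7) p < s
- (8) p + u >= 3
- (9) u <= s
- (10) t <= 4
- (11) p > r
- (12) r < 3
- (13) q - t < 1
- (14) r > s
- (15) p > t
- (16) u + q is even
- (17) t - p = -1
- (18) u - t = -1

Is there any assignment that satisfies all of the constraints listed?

Constraints 7, 11, and 14 give s < r, r < p, p < s. Chaining: s < r < p < s, which forces s < s — impossible.

Unsatisfiable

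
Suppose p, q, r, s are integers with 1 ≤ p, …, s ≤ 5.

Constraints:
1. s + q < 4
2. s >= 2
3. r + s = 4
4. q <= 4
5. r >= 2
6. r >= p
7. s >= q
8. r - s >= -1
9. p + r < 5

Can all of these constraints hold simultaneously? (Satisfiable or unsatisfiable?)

Satisfiable

The assignment p = 2, q = 1, r = 2, s = 2 works:
  constraint 1 holds since s + q = 3.
  constraint 3 holds since r + s = 4.
The rest check out directly.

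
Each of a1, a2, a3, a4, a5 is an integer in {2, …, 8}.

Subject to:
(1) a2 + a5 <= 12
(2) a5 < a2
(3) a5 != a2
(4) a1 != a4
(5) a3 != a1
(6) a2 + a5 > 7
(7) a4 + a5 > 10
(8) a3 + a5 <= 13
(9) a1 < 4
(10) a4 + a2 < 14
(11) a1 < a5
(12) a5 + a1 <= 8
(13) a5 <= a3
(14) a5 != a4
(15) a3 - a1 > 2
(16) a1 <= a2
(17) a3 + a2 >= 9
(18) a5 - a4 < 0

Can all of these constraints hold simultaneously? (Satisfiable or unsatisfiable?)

Satisfiable

One satisfying assignment is a1 = 2, a2 = 6, a3 = 6, a4 = 7, a5 = 4.
For the less obvious constraints — constraint 1: a2 + a5 = 10; constraint 6: a2 + a5 = 10; constraint 7: a4 + a5 = 11 — and the others hold by inspection.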